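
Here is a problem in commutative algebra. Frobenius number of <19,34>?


gcd(19,34)=1 => F=ab-a-b=19*34-19-34=646-53=593


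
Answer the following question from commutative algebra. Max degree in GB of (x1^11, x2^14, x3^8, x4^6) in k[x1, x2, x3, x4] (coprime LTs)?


Pure powers, coprime LTs => already GB.
Degrees: 11, 14, 8, 6
Max=14


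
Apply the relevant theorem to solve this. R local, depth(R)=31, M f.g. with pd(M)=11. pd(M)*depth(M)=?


pd+depth=31
depth=31-11=20
pd*depth=11*20=220


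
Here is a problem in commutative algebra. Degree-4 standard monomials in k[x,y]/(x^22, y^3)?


k[x,y], I = (x^22, y^3), d = 4
Need i < 22 and d-i < 3.
Range: 2 <= i <= 4.
H(4) = 3


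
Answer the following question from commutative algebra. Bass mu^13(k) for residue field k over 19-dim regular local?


C(n,i)=C(19,13)=27132


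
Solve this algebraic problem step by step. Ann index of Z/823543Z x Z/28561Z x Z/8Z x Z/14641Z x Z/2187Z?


Exponent = lcm of the cyclic orders; pairwise coprime => product.
7^7*13^4*2^3*11^4*3^7=823543*28561*8*14641*2187=6025168542778513128


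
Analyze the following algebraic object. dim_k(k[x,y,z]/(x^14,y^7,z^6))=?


Basis: x^iy^jz^k, i<14,j<7,k<6
14*7*6=588


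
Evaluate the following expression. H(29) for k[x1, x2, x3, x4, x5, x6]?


C(d+n-1,n-1)=C(34,5)=278256


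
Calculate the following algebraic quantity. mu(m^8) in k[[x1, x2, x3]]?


C(n+d-1,d)=C(10,8)=45


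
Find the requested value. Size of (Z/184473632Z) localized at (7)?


7-primary part: 184473632=7^8*32
Size=7^8=5764801


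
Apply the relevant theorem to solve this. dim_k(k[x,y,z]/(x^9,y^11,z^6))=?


Basis: x^iy^jz^k, i<9,j<11,k<6
9*11*6=594


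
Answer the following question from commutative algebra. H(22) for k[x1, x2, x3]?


C(d+n-1,n-1)=C(24,2)=276


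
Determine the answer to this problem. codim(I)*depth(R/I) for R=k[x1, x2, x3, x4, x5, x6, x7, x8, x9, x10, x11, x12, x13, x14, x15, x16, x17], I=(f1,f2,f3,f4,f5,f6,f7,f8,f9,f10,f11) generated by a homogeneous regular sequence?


codim=11, depth=dim(R/I)=17-11=6
Product=11*6=66


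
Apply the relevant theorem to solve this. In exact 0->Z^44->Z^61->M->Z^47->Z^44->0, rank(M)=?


Alt sum=0:
(-1)^0*44 + (-1)^1*61 + (-1)^2*? + (-1)^3*47 + (-1)^4*44=0
rank(M)=20


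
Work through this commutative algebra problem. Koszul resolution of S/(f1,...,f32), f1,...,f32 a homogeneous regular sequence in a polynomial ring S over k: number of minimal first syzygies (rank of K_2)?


Regular sequence => Koszul complex is the minimal free resolution.
Syz_1 minimally generated by Koszul relations f_i*e_j - f_j*e_i (i<j): mu(Syz_1) = beta_2 = C(m,2) = m(m-1)/2
m=32
32*31/2 = 496


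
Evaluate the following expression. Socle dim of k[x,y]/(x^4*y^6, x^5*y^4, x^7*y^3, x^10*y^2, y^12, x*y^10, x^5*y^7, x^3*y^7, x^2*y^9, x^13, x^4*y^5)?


Socle = ann(m) = span of standard monomials u with x*u, y*u in I (staircase corners).
Redundant generators: x^4*y^6, x^5*y^7
Minimal generators: x^13, x^10*y^2, x^7*y^3, x^5*y^4, x^4*y^5, x^3*y^7, x^2*y^9, x*y^10, y^12
Corners: y^11, xy^9, x^2y^8, x^3y^6, x^4y^4, x^6y^3, x^9y^2, x^12y
Socle dim=8


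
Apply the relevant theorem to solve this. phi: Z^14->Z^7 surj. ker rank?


rank(ker) = 14-7 = 7


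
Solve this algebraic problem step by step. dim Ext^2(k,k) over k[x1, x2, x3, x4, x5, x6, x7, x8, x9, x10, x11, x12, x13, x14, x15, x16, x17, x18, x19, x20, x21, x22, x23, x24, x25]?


C(n,i)=C(25,2)=300


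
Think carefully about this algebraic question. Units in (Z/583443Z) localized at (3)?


Local ring = Z/243Z.
phi(243) = 3^4*(3-1) = 162


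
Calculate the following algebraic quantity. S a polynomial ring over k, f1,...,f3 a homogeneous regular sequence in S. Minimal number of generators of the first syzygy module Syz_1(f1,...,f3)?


Regular sequence => Koszul complex is the minimal free resolution.
Syz_1 minimally generated by Koszul relations f_i*e_j - f_j*e_i (i<j): mu(Syz_1) = beta_2 = C(m,2) = m(m-1)/2
m=3
3*2/2 = 3


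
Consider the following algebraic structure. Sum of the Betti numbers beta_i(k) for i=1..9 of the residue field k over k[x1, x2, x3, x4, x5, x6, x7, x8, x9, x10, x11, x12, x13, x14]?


Koszul resolution: beta_i(k)=C(n,i), n=14
C(14,1)=14, C(14,2)=91, C(14,3)=364, C(14,4)=1001, C(14,5)=2002, C(14,6)=3003, C(14,7)=3432, C(14,8)=3003, C(14,9)=2002
Sum=14912


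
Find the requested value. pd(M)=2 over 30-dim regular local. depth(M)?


pd+depth=depth(R)=30
depth=30-2=28


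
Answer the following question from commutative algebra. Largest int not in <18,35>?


gcd(18,35)=1 => F=ab-a-b=18*35-18-35=630-53=577


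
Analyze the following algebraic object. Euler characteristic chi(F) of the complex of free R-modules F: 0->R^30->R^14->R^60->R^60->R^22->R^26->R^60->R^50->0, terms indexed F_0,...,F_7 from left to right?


chi = sum (-1)^i * rank:
(-1)^0*30=30
(-1)^1*14=-14
(-1)^2*60=60
(-1)^3*60=-60
(-1)^4*22=22
(-1)^5*26=-26
(-1)^6*60=60
(-1)^7*50=-50
chi=22


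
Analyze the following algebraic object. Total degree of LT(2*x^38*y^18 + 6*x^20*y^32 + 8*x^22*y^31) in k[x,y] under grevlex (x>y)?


LT: 2*x^38*y^18
deg_x=38, deg_y=18
Total=38+18=56


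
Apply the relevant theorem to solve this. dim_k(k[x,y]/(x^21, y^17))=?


Basis: x^i*y^j, i<21, j<17
21*17=357


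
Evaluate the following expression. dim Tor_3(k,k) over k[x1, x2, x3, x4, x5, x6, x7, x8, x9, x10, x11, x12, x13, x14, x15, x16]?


Koszul: C(n,i)=C(16,3)=560


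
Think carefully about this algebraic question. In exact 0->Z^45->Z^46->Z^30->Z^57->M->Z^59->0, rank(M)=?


Alt sum=0:
(-1)^0*45 + (-1)^1*46 + (-1)^2*30 + (-1)^3*57 + (-1)^4*? + (-1)^5*59=0
rank(M)=87


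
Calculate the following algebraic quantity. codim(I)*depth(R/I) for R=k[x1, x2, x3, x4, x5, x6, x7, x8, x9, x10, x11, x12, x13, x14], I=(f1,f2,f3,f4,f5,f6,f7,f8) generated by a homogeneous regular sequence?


codim=8, depth=dim(R/I)=14-8=6
Product=8*6=48


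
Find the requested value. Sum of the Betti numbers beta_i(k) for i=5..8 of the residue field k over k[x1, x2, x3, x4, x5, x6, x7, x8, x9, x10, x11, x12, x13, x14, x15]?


Koszul resolution: beta_i(k)=C(n,i), n=15
C(15,5)=3003, C(15,6)=5005, C(15,7)=6435, C(15,8)=6435
Sum=20878


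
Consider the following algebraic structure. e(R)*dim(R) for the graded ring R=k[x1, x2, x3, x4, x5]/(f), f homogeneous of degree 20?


e(R)=deg(f)=20, dim(R)=5-1=4
e*dim=20*4=80


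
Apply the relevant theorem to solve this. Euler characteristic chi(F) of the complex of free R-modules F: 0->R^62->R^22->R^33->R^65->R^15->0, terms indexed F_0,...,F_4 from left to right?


chi = sum (-1)^i * rank:
(-1)^0*62=62
(-1)^1*22=-22
(-1)^2*33=33
(-1)^3*65=-65
(-1)^4*15=15
chi=23


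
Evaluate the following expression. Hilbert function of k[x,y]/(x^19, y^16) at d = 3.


k[x,y], I = (x^19, y^16), d = 3
Need i < 19 and d-i < 16.
Range: 0 <= i <= 3.
H(3) = 4


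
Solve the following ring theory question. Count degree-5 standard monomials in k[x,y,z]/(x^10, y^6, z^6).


Need i<10, j<6, k<6 with i+j+k=5.
For each i, j ranges over max(0,5-i-5)..min(5,5-i):
  i=0: j in [0,5] -> 6
  i=1: j in [0,4] -> 5
  i=2: j in [0,3] -> 4
  i=3: j in [0,2] -> 3
  i=4: j in [0,1] -> 2
  i=5: j in [0,0] -> 1
H(5) = 6+5+4+3+2+1 = 21


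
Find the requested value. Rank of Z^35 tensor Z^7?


rank(M(x)N) = rank(M)*rank(N)
35*7 = 245


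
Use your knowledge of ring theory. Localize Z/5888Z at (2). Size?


2-primary part: 5888=2^8*23
Size=2^8=256


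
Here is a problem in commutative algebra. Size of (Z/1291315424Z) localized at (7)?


7-primary part: 1291315424=7^9*32
Size=7^9=40353607


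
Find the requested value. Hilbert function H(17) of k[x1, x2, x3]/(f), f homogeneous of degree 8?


C(19,2)-C(11,2)=171-55=116


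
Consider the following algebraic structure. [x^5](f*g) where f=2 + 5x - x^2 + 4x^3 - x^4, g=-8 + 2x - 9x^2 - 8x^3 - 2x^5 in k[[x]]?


[x^5] = sum a_i*b_j, i+j=5
  2*-2=-4
  -1*-8=8
  4*-9=-36
  -1*2=-2
Sum=-34


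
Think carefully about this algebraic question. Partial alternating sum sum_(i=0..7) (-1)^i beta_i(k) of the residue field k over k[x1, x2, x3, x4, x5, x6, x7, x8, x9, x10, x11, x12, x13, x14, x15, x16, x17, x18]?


Koszul resolution: beta_i(k)=C(n,i), n=18
sum_(i=0..p) (-1)^i C(n,i) = (-1)^p C(n-1,p)
(-1)^7*C(17,7) = (-1)^7*19448 = -19448


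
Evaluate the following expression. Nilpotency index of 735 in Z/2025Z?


735^k mod 2025:
k=1: 735
k=2: 1575
k=3: 1350
k=4: 0
First zero at k = 4


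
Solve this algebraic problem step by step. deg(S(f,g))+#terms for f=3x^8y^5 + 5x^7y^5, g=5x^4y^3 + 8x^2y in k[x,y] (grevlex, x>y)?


LT(f)=3x^8y^5, LT(g)=5x^4y^3
lcm(LM)=x^8y^5
S(f,g) (scaled by 15 to clear denominators) = 5*f - 3x^4y^2*g = 25x^7y^5 - 24x^6y^3
2 terms, deg 12.
12+2=14


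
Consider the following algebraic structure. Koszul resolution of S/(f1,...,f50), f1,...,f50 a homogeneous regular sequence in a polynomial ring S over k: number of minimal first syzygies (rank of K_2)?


Regular sequence => Koszul complex is the minimal free resolution.
Syz_1 minimally generated by Koszul relations f_i*e_j - f_j*e_i (i<j): mu(Syz_1) = beta_2 = C(m,2) = m(m-1)/2
m=50
50*49/2 = 1225


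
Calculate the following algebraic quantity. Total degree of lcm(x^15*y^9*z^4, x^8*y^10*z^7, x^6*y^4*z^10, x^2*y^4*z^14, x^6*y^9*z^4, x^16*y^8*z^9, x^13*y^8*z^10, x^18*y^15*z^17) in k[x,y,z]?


lcm = componentwise max:
x: max(15,8,6,2,6,16,13,18)=18
y: max(9,10,4,4,9,8,8,15)=15
z: max(4,7,10,14,4,9,10,17)=17
Total=18+15+17=50


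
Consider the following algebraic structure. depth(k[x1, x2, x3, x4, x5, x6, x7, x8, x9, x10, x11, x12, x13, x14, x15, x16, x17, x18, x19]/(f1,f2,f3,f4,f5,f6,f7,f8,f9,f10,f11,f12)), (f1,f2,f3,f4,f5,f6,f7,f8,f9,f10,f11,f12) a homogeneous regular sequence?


depth(R)=19
depth(R/I)=19-12=7


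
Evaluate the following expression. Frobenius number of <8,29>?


gcd(8,29)=1 => F=ab-a-b=8*29-8-29=232-37=195


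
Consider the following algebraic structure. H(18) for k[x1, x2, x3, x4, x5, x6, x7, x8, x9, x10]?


C(d+n-1,n-1)=C(27,9)=4686825


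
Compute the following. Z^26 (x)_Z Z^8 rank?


rank(M(x)N) = rank(M)*rank(N)
26*8 = 208


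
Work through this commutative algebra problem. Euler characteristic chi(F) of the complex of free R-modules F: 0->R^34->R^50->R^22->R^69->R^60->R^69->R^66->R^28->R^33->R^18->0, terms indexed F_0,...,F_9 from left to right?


chi = sum (-1)^i * rank:
(-1)^0*34=34
(-1)^1*50=-50
(-1)^2*22=22
(-1)^3*69=-69
(-1)^4*60=60
(-1)^5*69=-69
(-1)^6*66=66
(-1)^7*28=-28
(-1)^8*33=33
(-1)^9*18=-18
chi=-19


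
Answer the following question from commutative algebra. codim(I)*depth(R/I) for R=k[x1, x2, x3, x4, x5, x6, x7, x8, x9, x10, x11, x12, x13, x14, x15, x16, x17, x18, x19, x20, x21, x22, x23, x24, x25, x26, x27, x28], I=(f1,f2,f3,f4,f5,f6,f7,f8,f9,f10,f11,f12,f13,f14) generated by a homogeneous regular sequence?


codim=14, depth=dim(R/I)=28-14=14
Product=14*14=196


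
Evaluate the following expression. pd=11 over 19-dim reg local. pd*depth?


pd+depth=19
depth=19-11=8
pd*depth=11*8=88


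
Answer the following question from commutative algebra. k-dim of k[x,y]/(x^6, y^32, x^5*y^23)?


k[x,y]/I, I = (x^6, y^32, x^5*y^23)
Rect: 6x32=192. Corner: (6-5)x(32-23)=9.
dim = 192-9 = 183


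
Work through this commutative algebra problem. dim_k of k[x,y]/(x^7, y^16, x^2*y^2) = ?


k[x,y]/I, I = (x^7, y^16, x^2*y^2)
Rect: 7x16=112. Corner: (7-2)x(16-2)=70.
dim = 112-70 = 42


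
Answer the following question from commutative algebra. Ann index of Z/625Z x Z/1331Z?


Exponent = lcm of the cyclic orders; pairwise coprime => product.
5^4*11^3=625*1331=831875


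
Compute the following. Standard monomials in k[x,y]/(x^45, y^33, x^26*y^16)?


k[x,y]/I, I = (x^45, y^33, x^26*y^16)
Rect: 45x33=1485. Corner: (45-26)x(33-16)=323.
dim = 1485-323 = 1162


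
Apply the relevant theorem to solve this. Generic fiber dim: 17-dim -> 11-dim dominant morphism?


dim(fiber)=dim(X)-dim(Y)=17-11=6


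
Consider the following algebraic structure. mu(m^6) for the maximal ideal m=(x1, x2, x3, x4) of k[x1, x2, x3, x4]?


Graded Nakayama: mu(m^d) = dim_k (m^d/m^(d+1)) = #degree-6 monomials in 4 vars
C(n+d-1,d)=C(9,6)=84


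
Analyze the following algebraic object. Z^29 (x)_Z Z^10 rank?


rank(M(x)N) = rank(M)*rank(N)
29*10 = 290


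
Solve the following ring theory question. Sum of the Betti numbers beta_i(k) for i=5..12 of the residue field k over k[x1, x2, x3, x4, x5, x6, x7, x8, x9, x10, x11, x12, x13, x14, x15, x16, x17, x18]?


Koszul resolution: beta_i(k)=C(n,i), n=18
C(18,5)=8568, C(18,6)=18564, C(18,7)=31824, C(18,8)=43758, C(18,9)=48620, C(18,10)=43758, C(18,11)=31824, C(18,12)=18564
Sum=245480


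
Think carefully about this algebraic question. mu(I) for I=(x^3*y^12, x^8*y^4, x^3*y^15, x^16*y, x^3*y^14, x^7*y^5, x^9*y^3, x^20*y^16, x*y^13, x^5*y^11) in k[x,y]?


Remove redundant (divisible by others).
x^3*y^14 redundant.
x^3*y^15 redundant.
x^20*y^16 redundant.
Min: x^16*y, x^9*y^3, x^8*y^4, x^7*y^5, x^5*y^11, x^3*y^12, x*y^13
Count=7


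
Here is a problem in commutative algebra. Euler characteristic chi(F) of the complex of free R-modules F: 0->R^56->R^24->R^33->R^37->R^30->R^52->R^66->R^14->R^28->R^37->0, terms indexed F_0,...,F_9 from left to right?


chi = sum (-1)^i * rank:
(-1)^0*56=56
(-1)^1*24=-24
(-1)^2*33=33
(-1)^3*37=-37
(-1)^4*30=30
(-1)^5*52=-52
(-1)^6*66=66
(-1)^7*14=-14
(-1)^8*28=28
(-1)^9*37=-37
chi=49


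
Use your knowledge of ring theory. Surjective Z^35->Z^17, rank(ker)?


rank(ker) = 35-17 = 18


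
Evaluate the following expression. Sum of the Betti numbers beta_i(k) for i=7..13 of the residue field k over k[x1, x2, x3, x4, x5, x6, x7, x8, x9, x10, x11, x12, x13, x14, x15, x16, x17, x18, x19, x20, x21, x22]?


Koszul resolution: beta_i(k)=C(n,i), n=22
C(22,7)=170544, C(22,8)=319770, C(22,9)=497420, C(22,10)=646646, C(22,11)=705432, C(22,12)=646646, C(22,13)=497420
Sum=3483878


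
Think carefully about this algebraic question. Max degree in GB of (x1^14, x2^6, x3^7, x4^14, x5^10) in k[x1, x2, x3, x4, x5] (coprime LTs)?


Pure powers, coprime LTs => already GB.
Degrees: 14, 6, 7, 14, 10
Max=14


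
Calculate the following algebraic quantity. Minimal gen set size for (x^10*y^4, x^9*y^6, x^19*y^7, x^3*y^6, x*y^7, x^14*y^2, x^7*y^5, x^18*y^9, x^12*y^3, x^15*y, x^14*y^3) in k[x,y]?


Remove redundant (divisible by others).
x^19*y^7 redundant.
x^14*y^3 redundant.
x^18*y^9 redundant.
x^9*y^6 redundant.
Min: x^15*y, x^14*y^2, x^12*y^3, x^10*y^4, x^7*y^5, x^3*y^6, x*y^7
Count=7


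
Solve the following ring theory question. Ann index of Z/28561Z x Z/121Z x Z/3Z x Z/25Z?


Exponent = lcm of the cyclic orders; pairwise coprime => product.
13^4*11^2*3^1*5^2=28561*121*3*25=259191075


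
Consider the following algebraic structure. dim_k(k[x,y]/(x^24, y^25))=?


Basis: x^i*y^j, i<24, j<25
24*25=600


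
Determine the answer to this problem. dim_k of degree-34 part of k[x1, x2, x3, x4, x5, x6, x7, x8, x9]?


C(d+n-1,n-1)=C(42,8)=118030185


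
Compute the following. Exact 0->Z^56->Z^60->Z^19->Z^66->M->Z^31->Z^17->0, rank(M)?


Alt sum=0:
(-1)^0*56 + (-1)^1*60 + (-1)^2*19 + (-1)^3*66 + (-1)^4*? + (-1)^5*31 + (-1)^6*17=0
rank(M)=65


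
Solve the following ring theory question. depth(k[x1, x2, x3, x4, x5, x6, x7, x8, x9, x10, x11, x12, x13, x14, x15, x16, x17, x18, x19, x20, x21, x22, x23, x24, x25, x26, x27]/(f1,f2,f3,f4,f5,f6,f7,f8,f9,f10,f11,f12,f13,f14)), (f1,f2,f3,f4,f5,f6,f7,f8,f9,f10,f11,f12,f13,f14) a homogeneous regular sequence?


depth(R)=27
depth(R/I)=27-14=13


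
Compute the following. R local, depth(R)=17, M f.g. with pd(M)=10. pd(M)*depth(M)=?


pd+depth=17
depth=17-10=7
pd*depth=10*7=70


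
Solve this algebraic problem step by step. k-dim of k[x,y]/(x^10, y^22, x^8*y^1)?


k[x,y]/I, I = (x^10, y^22, x^8*y^1)
Rect: 10x22=220. Corner: (10-8)x(22-1)=42.
dim = 220-42 = 178


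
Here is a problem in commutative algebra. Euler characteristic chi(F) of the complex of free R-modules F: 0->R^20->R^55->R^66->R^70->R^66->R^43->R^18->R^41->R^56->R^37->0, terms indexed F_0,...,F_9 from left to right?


chi = sum (-1)^i * rank:
(-1)^0*20=20
(-1)^1*55=-55
(-1)^2*66=66
(-1)^3*70=-70
(-1)^4*66=66
(-1)^5*43=-43
(-1)^6*18=18
(-1)^7*41=-41
(-1)^8*56=56
(-1)^9*37=-37
chi=-20


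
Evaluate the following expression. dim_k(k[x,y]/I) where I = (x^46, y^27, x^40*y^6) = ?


k[x,y]/I, I = (x^46, y^27, x^40*y^6)
Rect: 46x27=1242. Corner: (46-40)x(27-6)=126.
dim = 1242-126 = 1116


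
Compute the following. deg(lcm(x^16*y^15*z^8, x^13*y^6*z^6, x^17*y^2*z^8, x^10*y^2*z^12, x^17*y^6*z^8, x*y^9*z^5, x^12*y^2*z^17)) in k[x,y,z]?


lcm = componentwise max:
x: max(16,13,17,10,17,1,12)=17
y: max(15,6,2,2,6,9,2)=15
z: max(8,6,8,12,8,5,17)=17
Total=17+15+17=49


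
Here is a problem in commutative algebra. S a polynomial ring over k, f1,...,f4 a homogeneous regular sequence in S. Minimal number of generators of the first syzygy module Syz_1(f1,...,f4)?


Regular sequence => Koszul complex is the minimal free resolution.
Syz_1 minimally generated by Koszul relations f_i*e_j - f_j*e_i (i<j): mu(Syz_1) = beta_2 = C(m,2) = m(m-1)/2
m=4
4*3/2 = 6


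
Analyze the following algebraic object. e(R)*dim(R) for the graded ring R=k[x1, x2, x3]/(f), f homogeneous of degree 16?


e(R)=deg(f)=16, dim(R)=3-1=2
e*dim=16*2=32


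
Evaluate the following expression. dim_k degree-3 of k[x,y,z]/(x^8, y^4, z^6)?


Need i<8, j<4, k<6 with i+j+k=3.
For each i, j ranges over max(0,3-i-5)..min(3,3-i):
  i=0: j in [0,3] -> 4
  i=1: j in [0,2] -> 3
  i=2: j in [0,1] -> 2
  i=3: j in [0,0] -> 1
H(3) = 4+3+2+1 = 10


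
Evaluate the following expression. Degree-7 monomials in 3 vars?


C(d+n-1,n-1)=C(9,2)=36


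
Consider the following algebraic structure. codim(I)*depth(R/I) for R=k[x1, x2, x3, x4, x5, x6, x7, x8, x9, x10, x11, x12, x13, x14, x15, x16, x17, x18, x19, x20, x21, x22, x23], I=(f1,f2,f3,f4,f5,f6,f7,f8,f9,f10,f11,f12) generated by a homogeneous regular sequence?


codim=12, depth=dim(R/I)=23-12=11
Product=12*11=132


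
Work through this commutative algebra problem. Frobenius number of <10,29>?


gcd(10,29)=1 => F=ab-a-b=10*29-10-29=290-39=251


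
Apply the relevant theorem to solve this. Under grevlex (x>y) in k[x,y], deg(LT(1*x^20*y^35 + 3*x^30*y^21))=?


LT: 1*x^20*y^35
deg_x=20, deg_y=35
Total=20+35=55


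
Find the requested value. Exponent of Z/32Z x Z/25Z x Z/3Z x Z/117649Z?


Exponent = lcm of the cyclic orders; pairwise coprime => product.
2^5*5^2*3^1*7^6=32*25*3*117649=282357600


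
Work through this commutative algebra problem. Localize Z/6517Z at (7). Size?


7-primary part: 6517=7^3*19
Size=7^3=343


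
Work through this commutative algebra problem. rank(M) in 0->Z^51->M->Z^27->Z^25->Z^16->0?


Alt sum=0:
(-1)^0*51 + (-1)^1*? + (-1)^2*27 + (-1)^3*25 + (-1)^4*16=0
rank(M)=69


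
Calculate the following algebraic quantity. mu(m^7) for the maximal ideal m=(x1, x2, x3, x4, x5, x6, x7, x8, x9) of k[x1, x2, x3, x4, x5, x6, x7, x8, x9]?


Graded Nakayama: mu(m^d) = dim_k (m^d/m^(d+1)) = #degree-7 monomials in 9 vars
C(n+d-1,d)=C(15,7)=6435


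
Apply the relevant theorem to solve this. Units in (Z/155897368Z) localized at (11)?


Local ring = Z/19487171Z.
phi(19487171) = 11^6*(11-1) = 17715610


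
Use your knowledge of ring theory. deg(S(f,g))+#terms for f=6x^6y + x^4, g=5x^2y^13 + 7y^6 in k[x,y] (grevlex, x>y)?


LT(f)=6x^6y, LT(g)=5x^2y^13
lcm(LM)=x^6y^13
S(f,g) (scaled by 30 to clear denominators) = 5y^12*f - 6x^4*g = 5x^4y^12 - 42x^4y^6
2 terms, deg 16.
16+2=18


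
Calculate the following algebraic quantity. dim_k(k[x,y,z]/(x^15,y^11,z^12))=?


Basis: x^iy^jz^k, i<15,j<11,k<12
15*11*12=1980


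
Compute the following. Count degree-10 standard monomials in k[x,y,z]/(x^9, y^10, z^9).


Need i<9, j<10, k<9 with i+j+k=10.
For each i, j ranges over max(0,10-i-8)..min(9,10-i):
  i=0: j in [2,9] -> 8
  i=1: j in [1,9] -> 9
  i=2: j in [0,8] -> 9
  i=3: j in [0,7] -> 8
  i=4: j in [0,6] -> 7
  i=5: j in [0,5] -> 6
  i=6: j in [0,4] -> 5
  i=7: j in [0,3] -> 4
  i=8: j in [0,2] -> 3
H(10) = 8+9+9+8+7+6+5+4+3 = 59


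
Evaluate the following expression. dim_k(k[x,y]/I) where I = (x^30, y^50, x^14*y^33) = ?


k[x,y]/I, I = (x^30, y^50, x^14*y^33)
Rect: 30x50=1500. Corner: (30-14)x(50-33)=272.
dim = 1500-272 = 1228


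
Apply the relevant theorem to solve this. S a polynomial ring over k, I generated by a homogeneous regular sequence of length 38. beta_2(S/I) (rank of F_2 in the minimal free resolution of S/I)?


Regular sequence => Koszul complex is the minimal free resolution.
Syz_1 minimally generated by Koszul relations f_i*e_j - f_j*e_i (i<j): mu(Syz_1) = beta_2 = C(m,2) = m(m-1)/2
m=38
38*37/2 = 703


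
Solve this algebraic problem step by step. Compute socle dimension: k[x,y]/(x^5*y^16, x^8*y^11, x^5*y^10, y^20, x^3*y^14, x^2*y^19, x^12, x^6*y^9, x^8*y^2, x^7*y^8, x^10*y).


Socle = ann(m) = span of standard monomials u with x*u, y*u in I (staircase corners).
Redundant generators: x^8*y^11, x^5*y^16
Minimal generators: x^12, x^10*y, x^8*y^2, x^7*y^8, x^6*y^9, x^5*y^10, x^3*y^14, x^2*y^19, y^20
Corners: xy^19, x^2y^18, x^4y^13, x^5y^9, x^6y^8, x^7y^7, x^9y, x^11
Socle dim=8


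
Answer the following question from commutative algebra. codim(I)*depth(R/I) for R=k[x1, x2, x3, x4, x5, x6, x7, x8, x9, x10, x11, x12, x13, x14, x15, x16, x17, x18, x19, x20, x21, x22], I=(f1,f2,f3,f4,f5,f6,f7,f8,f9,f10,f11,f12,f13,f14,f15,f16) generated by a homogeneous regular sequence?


codim=16, depth=dim(R/I)=22-16=6
Product=16*6=96


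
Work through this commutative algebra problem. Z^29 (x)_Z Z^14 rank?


rank(M(x)N) = rank(M)*rank(N)
29*14 = 406


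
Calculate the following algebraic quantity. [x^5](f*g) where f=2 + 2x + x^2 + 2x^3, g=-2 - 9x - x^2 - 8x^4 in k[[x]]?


[x^5] = sum a_i*b_j, i+j=5
  2*-8=-16
  2*-1=-2
Sum=-18


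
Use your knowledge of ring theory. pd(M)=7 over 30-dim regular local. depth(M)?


pd+depth=depth(R)=30
depth=30-7=23


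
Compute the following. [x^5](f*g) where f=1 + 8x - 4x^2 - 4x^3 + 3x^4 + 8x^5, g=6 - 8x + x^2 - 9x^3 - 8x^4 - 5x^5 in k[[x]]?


[x^5] = sum a_i*b_j, i+j=5
  1*-5=-5
  8*-8=-64
  -4*-9=36
  -4*1=-4
  3*-8=-24
  8*6=48
Sum=-13


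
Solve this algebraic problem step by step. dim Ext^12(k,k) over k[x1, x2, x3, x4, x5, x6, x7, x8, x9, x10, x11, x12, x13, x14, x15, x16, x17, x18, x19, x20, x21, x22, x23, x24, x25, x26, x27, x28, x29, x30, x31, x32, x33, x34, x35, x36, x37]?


C(n,i)=C(37,12)=1852482996


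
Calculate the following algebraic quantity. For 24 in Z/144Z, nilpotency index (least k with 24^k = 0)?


24^k mod 144:
k=1: 24
k=2: 0
First zero at k = 2


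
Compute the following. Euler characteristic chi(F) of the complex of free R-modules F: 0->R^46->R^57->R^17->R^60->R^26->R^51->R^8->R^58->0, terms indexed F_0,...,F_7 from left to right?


chi = sum (-1)^i * rank:
(-1)^0*46=46
(-1)^1*57=-57
(-1)^2*17=17
(-1)^3*60=-60
(-1)^4*26=26
(-1)^5*51=-51
(-1)^6*8=8
(-1)^7*58=-58
chi=-129


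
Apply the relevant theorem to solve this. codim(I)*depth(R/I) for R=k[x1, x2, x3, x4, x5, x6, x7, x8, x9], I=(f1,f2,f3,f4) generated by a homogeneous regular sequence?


codim=4, depth=dim(R/I)=9-4=5
Product=4*5=20


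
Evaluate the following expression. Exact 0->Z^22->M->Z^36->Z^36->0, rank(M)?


Alt sum=0:
(-1)^0*22 + (-1)^1*? + (-1)^2*36 + (-1)^3*36=0
rank(M)=22


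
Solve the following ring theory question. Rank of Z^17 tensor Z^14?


rank(M(x)N) = rank(M)*rank(N)
17*14 = 238


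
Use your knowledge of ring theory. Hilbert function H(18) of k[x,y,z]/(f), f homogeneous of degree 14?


C(20,2)-C(6,2)=190-15=175


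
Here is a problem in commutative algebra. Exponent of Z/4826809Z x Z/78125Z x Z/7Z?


Exponent = lcm of the cyclic orders; pairwise coprime => product.
13^6*5^7*7^1=4826809*78125*7=2639661171875


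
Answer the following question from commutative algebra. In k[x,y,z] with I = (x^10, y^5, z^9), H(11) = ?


Need i<10, j<5, k<9 with i+j+k=11.
For each i, j ranges over max(0,11-i-8)..min(4,11-i):
  i=0: j in [3,4] -> 2
  i=1: j in [2,4] -> 3
  i=2: j in [1,4] -> 4
  i=3: j in [0,4] -> 5
  i=4: j in [0,4] -> 5
  i=5: j in [0,4] -> 5
  i=6: j in [0,4] -> 5
  i=7: j in [0,4] -> 5
  i=8: j in [0,3] -> 4
  i=9: j in [0,2] -> 3
H(11) = 2+3+4+5+5+5+5+5+4+3 = 41


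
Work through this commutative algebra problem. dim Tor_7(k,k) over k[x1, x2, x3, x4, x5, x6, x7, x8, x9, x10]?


Koszul: C(n,i)=C(10,7)=120


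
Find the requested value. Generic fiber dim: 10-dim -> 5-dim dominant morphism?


dim(fiber)=dim(X)-dim(Y)=10-5=5


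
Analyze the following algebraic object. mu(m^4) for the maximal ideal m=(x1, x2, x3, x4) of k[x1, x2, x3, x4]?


Graded Nakayama: mu(m^d) = dim_k (m^d/m^(d+1)) = #degree-4 monomials in 4 vars
C(n+d-1,d)=C(7,4)=35


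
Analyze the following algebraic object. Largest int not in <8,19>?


gcd(8,19)=1 => F=ab-a-b=8*19-8-19=152-27=125


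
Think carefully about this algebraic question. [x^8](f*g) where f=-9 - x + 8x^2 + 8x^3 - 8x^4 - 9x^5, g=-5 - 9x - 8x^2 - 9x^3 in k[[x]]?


[x^8] = sum a_i*b_j, i+j=8
  -9*-9=81
Sum=81


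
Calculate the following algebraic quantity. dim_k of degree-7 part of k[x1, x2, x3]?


C(d+n-1,n-1)=C(9,2)=36


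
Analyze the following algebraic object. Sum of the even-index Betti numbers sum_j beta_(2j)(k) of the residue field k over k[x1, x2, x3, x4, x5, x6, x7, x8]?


Koszul resolution: beta_i(k)=C(n,i), n=8
sum_even C(8,i) = 2^(n-1) = 2^7 = 128


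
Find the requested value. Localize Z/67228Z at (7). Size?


7-primary part: 67228=7^5*4
Size=7^5=16807


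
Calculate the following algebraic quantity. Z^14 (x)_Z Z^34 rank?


rank(M(x)N) = rank(M)*rank(N)
14*34 = 476


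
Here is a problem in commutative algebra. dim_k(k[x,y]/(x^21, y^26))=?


Basis: x^i*y^j, i<21, j<26
21*26=546


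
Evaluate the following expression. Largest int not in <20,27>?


gcd(20,27)=1 => F=ab-a-b=20*27-20-27=540-47=493


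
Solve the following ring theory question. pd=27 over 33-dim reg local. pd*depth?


pd+depth=33
depth=33-27=6
pd*depth=27*6=162


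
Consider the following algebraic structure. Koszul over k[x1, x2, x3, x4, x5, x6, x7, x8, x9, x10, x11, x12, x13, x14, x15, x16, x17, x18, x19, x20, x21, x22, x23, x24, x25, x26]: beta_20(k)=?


C(n,i)=C(26,20)=230230


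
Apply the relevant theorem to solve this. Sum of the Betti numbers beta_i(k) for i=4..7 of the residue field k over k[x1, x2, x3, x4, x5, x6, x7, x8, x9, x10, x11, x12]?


Koszul resolution: beta_i(k)=C(n,i), n=12
C(12,4)=495, C(12,5)=792, C(12,6)=924, C(12,7)=792
Sum=3003


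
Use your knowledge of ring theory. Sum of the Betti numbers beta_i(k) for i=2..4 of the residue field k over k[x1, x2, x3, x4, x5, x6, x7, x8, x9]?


Koszul resolution: beta_i(k)=C(n,i), n=9
C(9,2)=36, C(9,3)=84, C(9,4)=126
Sum=246


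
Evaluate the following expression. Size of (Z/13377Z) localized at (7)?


7-primary part: 13377=7^3*39
Size=7^3=343


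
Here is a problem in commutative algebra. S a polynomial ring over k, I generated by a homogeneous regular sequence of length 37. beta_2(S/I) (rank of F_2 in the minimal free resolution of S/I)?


Regular sequence => Koszul complex is the minimal free resolution.
Syz_1 minimally generated by Koszul relations f_i*e_j - f_j*e_i (i<j): mu(Syz_1) = beta_2 = C(m,2) = m(m-1)/2
m=37
37*36/2 = 666


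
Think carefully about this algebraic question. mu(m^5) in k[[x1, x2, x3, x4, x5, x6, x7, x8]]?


C(n+d-1,d)=C(12,5)=792


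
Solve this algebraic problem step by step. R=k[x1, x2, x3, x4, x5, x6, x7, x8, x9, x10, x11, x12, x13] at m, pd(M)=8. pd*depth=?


pd+depth=13
depth=13-8=5
pd*depth=8*5=40


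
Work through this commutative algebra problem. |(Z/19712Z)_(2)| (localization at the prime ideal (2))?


2-primary part: 19712=2^8*77
Size=2^8=256


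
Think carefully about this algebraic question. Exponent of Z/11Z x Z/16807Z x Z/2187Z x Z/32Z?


Exponent = lcm of the cyclic orders; pairwise coprime => product.
11^1*7^5*3^7*2^5=11*16807*2187*32=12938431968


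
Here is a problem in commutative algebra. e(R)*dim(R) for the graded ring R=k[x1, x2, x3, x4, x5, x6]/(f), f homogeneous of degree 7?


e(R)=deg(f)=7, dim(R)=6-1=5
e*dim=7*5=35


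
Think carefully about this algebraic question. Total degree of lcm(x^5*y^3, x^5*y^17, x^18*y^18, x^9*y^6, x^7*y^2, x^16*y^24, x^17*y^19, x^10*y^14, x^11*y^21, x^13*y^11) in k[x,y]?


lcm = componentwise max:
x: max(5,5,18,9,7,16,17,10,11,13)=18
y: max(3,17,18,6,2,24,19,14,21,11)=24
Total=18+24=42


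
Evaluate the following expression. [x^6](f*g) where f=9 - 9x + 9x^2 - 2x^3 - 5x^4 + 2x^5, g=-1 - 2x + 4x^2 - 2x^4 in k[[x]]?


[x^6] = sum a_i*b_j, i+j=6
  9*-2=-18
  -5*4=-20
  2*-2=-4
Sum=-42


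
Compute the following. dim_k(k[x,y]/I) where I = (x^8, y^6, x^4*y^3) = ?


k[x,y]/I, I = (x^8, y^6, x^4*y^3)
Rect: 8x6=48. Corner: (8-4)x(6-3)=12.
dim = 48-12 = 36


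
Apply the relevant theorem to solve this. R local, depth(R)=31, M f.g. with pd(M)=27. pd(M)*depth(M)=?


pd+depth=31
depth=31-27=4
pd*depth=27*4=108


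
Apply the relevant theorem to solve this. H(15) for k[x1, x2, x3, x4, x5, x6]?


C(d+n-1,n-1)=C(20,5)=15504


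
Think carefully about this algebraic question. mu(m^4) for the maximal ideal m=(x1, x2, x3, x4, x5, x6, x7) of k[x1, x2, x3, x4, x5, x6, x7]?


Graded Nakayama: mu(m^d) = dim_k (m^d/m^(d+1)) = #degree-4 monomials in 7 vars
C(n+d-1,d)=C(10,4)=210


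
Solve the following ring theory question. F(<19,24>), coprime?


gcd(19,24)=1 => F=ab-a-b=19*24-19-24=456-43=413


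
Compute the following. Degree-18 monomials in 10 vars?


C(d+n-1,n-1)=C(27,9)=4686825


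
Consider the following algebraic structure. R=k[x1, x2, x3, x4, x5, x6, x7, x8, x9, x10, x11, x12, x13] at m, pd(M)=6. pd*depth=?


pd+depth=13
depth=13-6=7
pd*depth=6*7=42


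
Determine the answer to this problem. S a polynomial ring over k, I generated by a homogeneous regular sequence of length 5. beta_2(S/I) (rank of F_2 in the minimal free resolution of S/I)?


Regular sequence => Koszul complex is the minimal free resolution.
Syz_1 minimally generated by Koszul relations f_i*e_j - f_j*e_i (i<j): mu(Syz_1) = beta_2 = C(m,2) = m(m-1)/2
m=5
5*4/2 = 10


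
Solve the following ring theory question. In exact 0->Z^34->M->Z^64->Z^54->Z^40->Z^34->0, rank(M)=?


Alt sum=0:
(-1)^0*34 + (-1)^1*? + (-1)^2*64 + (-1)^3*54 + (-1)^4*40 + (-1)^5*34=0
rank(M)=50


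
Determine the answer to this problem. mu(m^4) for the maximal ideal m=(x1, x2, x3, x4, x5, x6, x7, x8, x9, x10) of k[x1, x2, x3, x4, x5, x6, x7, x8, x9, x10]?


Graded Nakayama: mu(m^d) = dim_k (m^d/m^(d+1)) = #degree-4 monomials in 10 vars
C(n+d-1,d)=C(13,4)=715


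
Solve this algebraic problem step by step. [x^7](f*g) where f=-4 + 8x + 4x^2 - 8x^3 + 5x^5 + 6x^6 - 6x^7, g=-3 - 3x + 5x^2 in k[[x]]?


[x^7] = sum a_i*b_j, i+j=7
  5*5=25
  6*-3=-18
  -6*-3=18
Sum=25


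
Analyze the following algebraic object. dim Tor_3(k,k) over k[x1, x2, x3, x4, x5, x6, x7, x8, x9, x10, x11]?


Koszul: C(n,i)=C(11,3)=165


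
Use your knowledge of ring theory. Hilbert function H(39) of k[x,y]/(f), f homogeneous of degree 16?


H(t)=d for t>=d-1.
d=16, t=39
H(39)=16


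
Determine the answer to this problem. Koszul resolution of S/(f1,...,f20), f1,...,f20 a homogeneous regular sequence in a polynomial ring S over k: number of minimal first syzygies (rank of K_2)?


Regular sequence => Koszul complex is the minimal free resolution.
Syz_1 minimally generated by Koszul relations f_i*e_j - f_j*e_i (i<j): mu(Syz_1) = beta_2 = C(m,2) = m(m-1)/2
m=20
20*19/2 = 190


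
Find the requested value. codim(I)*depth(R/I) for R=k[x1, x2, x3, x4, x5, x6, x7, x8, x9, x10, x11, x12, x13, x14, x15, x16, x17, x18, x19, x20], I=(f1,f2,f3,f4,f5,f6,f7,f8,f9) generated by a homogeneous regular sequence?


codim=9, depth=dim(R/I)=20-9=11
Product=9*11=99


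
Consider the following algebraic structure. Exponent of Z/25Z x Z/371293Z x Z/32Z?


Exponent = lcm of the cyclic orders; pairwise coprime => product.
5^2*13^5*2^5=25*371293*32=297034400


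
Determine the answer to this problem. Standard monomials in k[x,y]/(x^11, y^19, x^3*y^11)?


k[x,y]/I, I = (x^11, y^19, x^3*y^11)
Rect: 11x19=209. Corner: (11-3)x(19-11)=64.
dim = 209-64 = 145


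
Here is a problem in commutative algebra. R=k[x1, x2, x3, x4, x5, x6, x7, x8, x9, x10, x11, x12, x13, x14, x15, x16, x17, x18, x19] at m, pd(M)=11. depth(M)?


pd+depth=depth(R)=19
depth=19-11=8


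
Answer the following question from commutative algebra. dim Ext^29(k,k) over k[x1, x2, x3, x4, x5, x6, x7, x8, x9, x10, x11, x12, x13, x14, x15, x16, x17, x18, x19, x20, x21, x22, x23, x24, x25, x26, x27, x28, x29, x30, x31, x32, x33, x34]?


C(n,i)=C(34,29)=278256


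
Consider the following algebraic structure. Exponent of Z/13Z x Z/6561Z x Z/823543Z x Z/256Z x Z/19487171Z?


Exponent = lcm of the cyclic orders; pairwise coprime => product.
13^1*3^8*7^7*2^8*11^7=13*6561*823543*256*19487171=350419633919921389824


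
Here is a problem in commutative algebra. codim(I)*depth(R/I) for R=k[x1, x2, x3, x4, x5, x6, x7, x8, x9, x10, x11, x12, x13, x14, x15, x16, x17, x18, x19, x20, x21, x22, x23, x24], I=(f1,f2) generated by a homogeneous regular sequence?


codim=2, depth=dim(R/I)=24-2=22
Product=2*22=44


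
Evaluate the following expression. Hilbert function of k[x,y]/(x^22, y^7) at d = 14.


k[x,y], I = (x^22, y^7), d = 14
Need i < 22 and d-i < 7.
Range: 8 <= i <= 14.
H(14) = 7


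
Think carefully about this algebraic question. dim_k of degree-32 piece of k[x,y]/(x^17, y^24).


k[x,y], I = (x^17, y^24), d = 32
Need i < 17 and d-i < 24.
Range: 9 <= i <= 16.
H(32) = 8


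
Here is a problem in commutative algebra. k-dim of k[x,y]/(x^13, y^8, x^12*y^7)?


k[x,y]/I, I = (x^13, y^8, x^12*y^7)
Rect: 13x8=104. Corner: (13-12)x(8-7)=1.
dim = 104-1 = 103


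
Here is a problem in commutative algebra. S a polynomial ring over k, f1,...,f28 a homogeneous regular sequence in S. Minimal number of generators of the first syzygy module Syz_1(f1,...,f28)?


Regular sequence => Koszul complex is the minimal free resolution.
Syz_1 minimally generated by Koszul relations f_i*e_j - f_j*e_i (i<j): mu(Syz_1) = beta_2 = C(m,2) = m(m-1)/2
m=28
28*27/2 = 378


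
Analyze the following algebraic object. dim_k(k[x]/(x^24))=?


Basis: 1,x,...,x^23
dim=24


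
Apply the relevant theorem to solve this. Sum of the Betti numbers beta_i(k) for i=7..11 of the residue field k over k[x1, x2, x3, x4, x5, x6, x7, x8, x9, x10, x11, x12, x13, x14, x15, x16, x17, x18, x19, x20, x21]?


Koszul resolution: beta_i(k)=C(n,i), n=21
C(21,7)=116280, C(21,8)=203490, C(21,9)=293930, C(21,10)=352716, C(21,11)=352716
Sum=1319132


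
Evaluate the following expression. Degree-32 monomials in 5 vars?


C(d+n-1,n-1)=C(36,4)=58905


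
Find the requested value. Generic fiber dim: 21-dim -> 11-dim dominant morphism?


dim(fiber)=dim(X)-dim(Y)=21-11=10


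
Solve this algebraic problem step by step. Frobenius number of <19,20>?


gcd(19,20)=1 => F=ab-a-b=19*20-19-20=380-39=341


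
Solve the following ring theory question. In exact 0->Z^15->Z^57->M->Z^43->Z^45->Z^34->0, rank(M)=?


Alt sum=0:
(-1)^0*15 + (-1)^1*57 + (-1)^2*? + (-1)^3*43 + (-1)^4*45 + (-1)^5*34=0
rank(M)=74


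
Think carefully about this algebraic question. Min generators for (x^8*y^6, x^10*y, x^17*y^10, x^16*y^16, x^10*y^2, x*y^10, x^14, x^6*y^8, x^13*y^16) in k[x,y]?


Remove redundant (divisible by others).
x^13*y^16 redundant.
x^10*y^2 redundant.
x^17*y^10 redundant.
x^16*y^16 redundant.
Min: x^14, x^10*y, x^8*y^6, x^6*y^8, x*y^10
Count=5


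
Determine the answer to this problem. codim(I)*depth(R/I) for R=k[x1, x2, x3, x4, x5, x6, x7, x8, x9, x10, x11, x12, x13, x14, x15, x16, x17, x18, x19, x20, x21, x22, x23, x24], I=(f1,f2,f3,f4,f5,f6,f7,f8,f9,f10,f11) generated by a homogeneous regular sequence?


codim=11, depth=dim(R/I)=24-11=13
Product=11*13=143


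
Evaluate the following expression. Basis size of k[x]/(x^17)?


Basis: 1,x,...,x^16
dim=17


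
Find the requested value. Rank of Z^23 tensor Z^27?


rank(M(x)N) = rank(M)*rank(N)
23*27 = 621


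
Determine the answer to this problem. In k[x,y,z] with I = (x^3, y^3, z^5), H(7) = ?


Need i<3, j<3, k<5 with i+j+k=7.
For each i, j ranges over max(0,7-i-4)..min(2,7-i):
  i=0: j in [3,2] -> 0
  i=1: j in [2,2] -> 1
  i=2: j in [1,2] -> 2
H(7) = 0+1+2 = 3


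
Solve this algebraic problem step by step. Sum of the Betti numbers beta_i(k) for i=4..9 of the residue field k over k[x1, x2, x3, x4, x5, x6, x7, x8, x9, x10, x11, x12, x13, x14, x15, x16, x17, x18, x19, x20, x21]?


Koszul resolution: beta_i(k)=C(n,i), n=21
C(21,4)=5985, C(21,5)=20349, C(21,6)=54264, C(21,7)=116280, C(21,8)=203490, C(21,9)=293930
Sum=694298


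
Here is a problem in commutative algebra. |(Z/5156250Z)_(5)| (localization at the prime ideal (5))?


5-primary part: 5156250=5^7*66
Size=5^7=78125


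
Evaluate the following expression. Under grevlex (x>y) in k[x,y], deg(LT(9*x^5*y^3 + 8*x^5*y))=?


LT: 9*x^5*y^3
deg_x=5, deg_y=3
Total=5+3=8


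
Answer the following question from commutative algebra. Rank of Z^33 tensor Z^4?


rank(M(x)N) = rank(M)*rank(N)
33*4 = 132


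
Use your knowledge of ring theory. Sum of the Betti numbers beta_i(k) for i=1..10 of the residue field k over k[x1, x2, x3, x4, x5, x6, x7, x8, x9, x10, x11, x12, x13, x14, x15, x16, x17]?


Koszul resolution: beta_i(k)=C(n,i), n=17
C(17,1)=17, C(17,2)=136, C(17,3)=680, C(17,4)=2380, C(17,5)=6188, C(17,6)=12376, C(17,7)=19448, C(17,8)=24310, C(17,9)=24310, C(17,10)=19448
Sum=109293


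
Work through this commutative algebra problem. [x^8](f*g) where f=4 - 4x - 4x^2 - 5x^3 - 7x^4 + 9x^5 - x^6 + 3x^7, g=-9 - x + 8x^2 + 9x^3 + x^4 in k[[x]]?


[x^8] = sum a_i*b_j, i+j=8
  -7*1=-7
  9*9=81
  -1*8=-8
  3*-1=-3
Sum=63


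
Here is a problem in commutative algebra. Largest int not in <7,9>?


gcd(7,9)=1 => F=ab-a-b=7*9-7-9=63-16=47


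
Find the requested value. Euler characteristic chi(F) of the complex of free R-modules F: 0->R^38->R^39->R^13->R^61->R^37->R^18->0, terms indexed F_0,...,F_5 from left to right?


chi = sum (-1)^i * rank:
(-1)^0*38=38
(-1)^1*39=-39
(-1)^2*13=13
(-1)^3*61=-61
(-1)^4*37=37
(-1)^5*18=-18
chi=-30


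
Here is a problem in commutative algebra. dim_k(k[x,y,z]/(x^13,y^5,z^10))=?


Basis: x^iy^jz^k, i<13,j<5,k<10
13*5*10=650


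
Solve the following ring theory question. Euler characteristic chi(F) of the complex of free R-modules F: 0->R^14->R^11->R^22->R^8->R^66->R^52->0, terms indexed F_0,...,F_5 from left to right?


chi = sum (-1)^i * rank:
(-1)^0*14=14
(-1)^1*11=-11
(-1)^2*22=22
(-1)^3*8=-8
(-1)^4*66=66
(-1)^5*52=-52
chi=31


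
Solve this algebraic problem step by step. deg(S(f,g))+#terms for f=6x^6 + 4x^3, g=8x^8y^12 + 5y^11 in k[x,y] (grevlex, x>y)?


LT(f)=6x^6, LT(g)=8x^8y^12
lcm(LM)=x^8y^12
S(f,g) (scaled by 48 to clear denominators) = 8x^2y^12*f - 6*g = 32x^5y^12 - 30y^11
2 terms, deg 17.
17+2=19


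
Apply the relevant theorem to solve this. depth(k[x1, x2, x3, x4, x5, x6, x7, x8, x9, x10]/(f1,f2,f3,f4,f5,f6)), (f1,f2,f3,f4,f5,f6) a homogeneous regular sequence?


depth(R)=10
depth(R/I)=10-6=4
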